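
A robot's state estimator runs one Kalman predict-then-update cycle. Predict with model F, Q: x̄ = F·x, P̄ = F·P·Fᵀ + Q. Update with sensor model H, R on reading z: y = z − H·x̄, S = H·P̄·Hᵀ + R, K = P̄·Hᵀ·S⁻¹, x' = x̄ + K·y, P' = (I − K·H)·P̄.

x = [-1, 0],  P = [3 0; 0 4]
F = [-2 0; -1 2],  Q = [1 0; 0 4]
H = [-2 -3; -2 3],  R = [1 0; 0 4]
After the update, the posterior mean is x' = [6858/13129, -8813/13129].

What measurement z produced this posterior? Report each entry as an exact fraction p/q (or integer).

x̄ = F·x = [2, 1]
P̄ = F·P·Fᵀ + Q = [13 6; 6 23]
S = H·P̄·Hᵀ + R = [332 -155; -155 191]
K = P̄·Hᵀ·S⁻¹ = [-9644/39387 -9476/39387; -2212/13129 2123/13129]
x' − x̄ = [-19400/13129, -21942/13129] = K·y
y = (KᵀK)⁻¹·Kᵀ·(x' − x̄) = [8, -2]
z = y + H·x̄ = [8, -2] + [-7, -1] = [1, -3]

z = [1, -3]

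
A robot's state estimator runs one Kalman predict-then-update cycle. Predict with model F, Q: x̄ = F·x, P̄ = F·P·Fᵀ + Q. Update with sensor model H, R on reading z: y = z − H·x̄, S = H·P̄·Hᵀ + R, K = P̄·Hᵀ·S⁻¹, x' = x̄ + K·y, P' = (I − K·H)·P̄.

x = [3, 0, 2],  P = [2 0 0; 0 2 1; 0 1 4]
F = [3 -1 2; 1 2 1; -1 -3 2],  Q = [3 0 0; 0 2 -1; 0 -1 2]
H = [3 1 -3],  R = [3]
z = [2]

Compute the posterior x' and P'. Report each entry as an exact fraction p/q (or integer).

x' = [1690/271, -293/542, 1441/271]
P' = [5067/271 -96/271 4988/271; -96/271 4911/542 684/271; 4988/271 684/271 5246/271]

x̄ = F·x = [13, 5, 1]
P̄ = F·P·Fᵀ + Q = [35 13 8; 13 20 -6; 8 -6 26]
y = z − H·x̄ = [-39]
S = H·P̄·Hᵀ + R = [542]
K = P̄·Hᵀ·S⁻¹ = [47/271; 77/542; -30/271]
x' = x̄ + K·y = [1690/271, -293/542, 1441/271]
P' = (I − K·H)·P̄ = [5067/271 -96/271 4988/271; -96/271 4911/542 684/271; 4988/271 684/271 5246/271]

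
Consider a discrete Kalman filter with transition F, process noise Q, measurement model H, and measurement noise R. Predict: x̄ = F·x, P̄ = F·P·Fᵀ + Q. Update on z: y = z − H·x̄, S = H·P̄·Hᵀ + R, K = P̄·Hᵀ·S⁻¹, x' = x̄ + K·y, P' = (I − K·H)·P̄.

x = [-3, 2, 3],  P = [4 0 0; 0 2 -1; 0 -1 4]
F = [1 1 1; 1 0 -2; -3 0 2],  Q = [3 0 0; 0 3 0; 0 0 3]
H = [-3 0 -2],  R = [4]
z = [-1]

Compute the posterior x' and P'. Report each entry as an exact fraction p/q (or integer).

x' = [-233/251, -89/251, 545/251]
P' = [2320/251 800/251 -3438/251; 800/251 1929/251 -1324/251; -3438/251 -1324/251 5341/251]

x̄ = F·x = [2, -9, 15]
P̄ = F·P·Fᵀ + Q = [11 -2 -6; -2 23 -28; -6 -28 55]
y = z − H·x̄ = [35]
S = H·P̄·Hᵀ + R = [251]
K = P̄·Hᵀ·S⁻¹ = [-21/251; 62/251; -92/251]
x' = x̄ + K·y = [-233/251, -89/251, 545/251]
P' = (I − K·H)·P̄ = [2320/251 800/251 -3438/251; 800/251 1929/251 -1324/251; -3438/251 -1324/251 5341/251]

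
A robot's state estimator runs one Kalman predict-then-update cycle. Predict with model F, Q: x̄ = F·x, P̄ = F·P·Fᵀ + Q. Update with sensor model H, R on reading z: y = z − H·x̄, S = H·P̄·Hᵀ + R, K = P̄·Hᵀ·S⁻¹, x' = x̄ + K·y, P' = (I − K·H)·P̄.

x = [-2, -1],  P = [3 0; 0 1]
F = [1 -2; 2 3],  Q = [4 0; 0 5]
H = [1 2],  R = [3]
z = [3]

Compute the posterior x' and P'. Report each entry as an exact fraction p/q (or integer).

x̄ = F·x = [0, -7]
P̄ = F·P·Fᵀ + Q = [11 0; 0 26]
y = z − H·x̄ = [17]
S = H·P̄·Hᵀ + R = [118]
K = P̄·Hᵀ·S⁻¹ = [11/118; 26/59]
x' = x̄ + K·y = [187/118, 29/59]
P' = (I − K·H)·P̄ = [1177/118 -286/59; -286/59 182/59]

x' = [187/118, 29/59]
P' = [1177/118 -286/59; -286/59 182/59]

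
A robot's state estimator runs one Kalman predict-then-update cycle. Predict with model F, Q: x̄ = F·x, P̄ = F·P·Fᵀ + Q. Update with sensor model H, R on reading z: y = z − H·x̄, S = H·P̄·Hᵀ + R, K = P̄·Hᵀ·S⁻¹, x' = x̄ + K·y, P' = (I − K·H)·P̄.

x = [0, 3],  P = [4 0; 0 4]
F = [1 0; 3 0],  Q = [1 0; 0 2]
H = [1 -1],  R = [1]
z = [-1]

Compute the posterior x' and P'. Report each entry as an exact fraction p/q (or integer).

x̄ = F·x = [0, 0]
P̄ = F·P·Fᵀ + Q = [5 12; 12 38]
y = z − H·x̄ = [-1]
S = H·P̄·Hᵀ + R = [20]
K = P̄·Hᵀ·S⁻¹ = [-7/20; -13/10]
x' = x̄ + K·y = [7/20, 13/10]
P' = (I − K·H)·P̄ = [51/20 29/10; 29/10 21/5]

x' = [7/20, 13/10]
P' = [51/20 29/10; 29/10 21/5]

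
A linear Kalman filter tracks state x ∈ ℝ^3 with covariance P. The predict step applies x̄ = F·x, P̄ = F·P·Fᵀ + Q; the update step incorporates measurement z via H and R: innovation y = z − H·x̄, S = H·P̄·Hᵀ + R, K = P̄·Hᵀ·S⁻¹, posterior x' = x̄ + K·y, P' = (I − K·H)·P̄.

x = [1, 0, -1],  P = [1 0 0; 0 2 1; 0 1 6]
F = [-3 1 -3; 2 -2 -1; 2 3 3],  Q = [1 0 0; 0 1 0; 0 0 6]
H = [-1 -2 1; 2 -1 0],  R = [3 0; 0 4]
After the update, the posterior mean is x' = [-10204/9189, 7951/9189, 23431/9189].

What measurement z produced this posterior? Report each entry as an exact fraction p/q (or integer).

z = [2, -3]

x̄ = F·x = [0, 3, -1]
P̄ = F·P·Fᵀ + Q = [60 13 -60; 13 23 -35; -60 -35 100]
S = H·P̄·Hᵀ + R = [567 -198; -198 215]
K = P̄·Hᵀ·S⁻¹ = [-10204/82701 3529/9189; -19616/82701 -1879/9189; 32620/82701 -295/9189]
x' − x̄ = [-10204/9189, -19616/9189, 32620/9189] = K·y
y = (KᵀK)⁻¹·Kᵀ·(x' − x̄) = [9, 0]
z = y + H·x̄ = [9, 0] + [-7, -3] = [2, -3]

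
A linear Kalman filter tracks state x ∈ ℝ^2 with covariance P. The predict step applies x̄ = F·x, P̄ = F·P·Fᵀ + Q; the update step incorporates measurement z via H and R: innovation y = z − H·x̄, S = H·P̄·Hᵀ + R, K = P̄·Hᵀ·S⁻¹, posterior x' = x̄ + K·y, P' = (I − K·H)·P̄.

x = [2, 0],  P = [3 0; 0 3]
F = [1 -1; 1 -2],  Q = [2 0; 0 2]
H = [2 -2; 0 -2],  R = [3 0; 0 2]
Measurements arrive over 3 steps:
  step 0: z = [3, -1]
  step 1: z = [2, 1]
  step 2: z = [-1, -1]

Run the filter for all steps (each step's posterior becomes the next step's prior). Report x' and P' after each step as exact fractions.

step 0: x' = [353/191, 95/191], P' = [574/573 247/573; 247/573 271/573]
step 1: x' = [48095/58859, -16125/58859], P' = [49481/58859 19121/58859; 19121/58859 23444/58859]
step 2: x' = [2225288/5933803, 4146958/5933803], P' = [4975653/5933803 1924398/5933803; 1924398/5933803 2360853/5933803]

step 0: x̄ = F·x = [2, 2]
step 0: P̄ = F·P·Fᵀ + Q = [8 9; 9 17]
step 0: y = z − H·x̄ = [3, 3]
step 0: S = H·P̄·Hᵀ + R = [31 32; 32 70]
step 0: K = P̄·Hᵀ·S⁻¹ = [218/573 -247/573; -16/573 -271/573]
step 0: x' = x̄ + K·y = [353/191, 95/191]
step 0: P' = (I − K·H)·P̄ = [574/573 247/573; 247/573 271/573]
step 1: x̄ = F·x = [258/191, 163/191]
step 1: P̄ = F·P·Fᵀ + Q = [499/191 125/191; 125/191 1816/573]
step 1: y = z − H·x̄ = [192/191, 517/191]
step 1: S = H·P̄·Hᵀ + R = [11971/573 5764/573; 5764/573 8410/573]
step 1: K = P̄·Hᵀ·S⁻¹ = [20240/58859 -19121/58859; -2882/58859 -23444/58859]
step 1: x' = x̄ + K·y = [48095/58859, -16125/58859]
step 1: P' = (I − K·H)·P̄ = [49481/58859 19121/58859; 19121/58859 23444/58859]
step 2: x̄ = F·x = [64220/58859, 80345/58859]
step 2: P̄ = F·P·Fᵀ + Q = [152401/58859 39006/58859; 39006/58859 184491/58859]
step 2: y = z − H·x̄ = [-26609/58859, 101831/58859]
step 2: S = H·P̄·Hᵀ + R = [1212097/58859 581940/58859; 581940/58859 855682/58859]
step 2: K = P̄·Hᵀ·S⁻¹ = [2034170/5933803 -1924398/5933803; -290970/5933803 -2360853/5933803]
step 2: x' = x̄ + K·y = [2225288/5933803, 4146958/5933803]
step 2: P' = (I − K·H)·P̄ = [4975653/5933803 1924398/5933803; 1924398/5933803 2360853/5933803]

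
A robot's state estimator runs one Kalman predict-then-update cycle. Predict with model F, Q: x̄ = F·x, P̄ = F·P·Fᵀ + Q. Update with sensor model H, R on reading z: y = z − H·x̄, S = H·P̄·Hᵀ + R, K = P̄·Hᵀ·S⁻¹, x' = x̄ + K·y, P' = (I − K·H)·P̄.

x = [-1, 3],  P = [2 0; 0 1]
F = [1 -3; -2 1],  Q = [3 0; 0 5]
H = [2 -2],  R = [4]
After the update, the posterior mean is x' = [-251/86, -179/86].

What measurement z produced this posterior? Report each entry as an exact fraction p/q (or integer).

z = [-1]

x̄ = F·x = [-10, 5]
P̄ = F·P·Fᵀ + Q = [14 -7; -7 14]
S = H·P̄·Hᵀ + R = [172]
K = P̄·Hᵀ·S⁻¹ = [21/86; -21/86]
x' − x̄ = [609/86, -609/86] = K·y
y = (KᵀK)⁻¹·Kᵀ·(x' − x̄) = [29]
z = y + H·x̄ = [29] + [-30] = [-1]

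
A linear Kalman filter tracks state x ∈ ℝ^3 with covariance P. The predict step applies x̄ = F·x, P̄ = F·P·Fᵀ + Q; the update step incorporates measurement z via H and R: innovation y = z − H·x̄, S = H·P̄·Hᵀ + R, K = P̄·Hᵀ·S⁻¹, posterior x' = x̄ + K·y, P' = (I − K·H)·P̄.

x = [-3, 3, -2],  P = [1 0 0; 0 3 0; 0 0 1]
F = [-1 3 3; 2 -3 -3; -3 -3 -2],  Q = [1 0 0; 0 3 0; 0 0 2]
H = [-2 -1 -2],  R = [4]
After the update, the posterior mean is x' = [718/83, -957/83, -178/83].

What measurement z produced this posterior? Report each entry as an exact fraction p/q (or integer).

x̄ = F·x = [6, -9, 4]
P̄ = F·P·Fᵀ + Q = [38 -38 -30; -38 43 27; -30 27 42]
S = H·P̄·Hᵀ + R = [83]
K = P̄·Hᵀ·S⁻¹ = [22/83; -21/83; -51/83]
x' − x̄ = [220/83, -210/83, -510/83] = K·y
y = (KᵀK)⁻¹·Kᵀ·(x' − x̄) = [10]
z = y + H·x̄ = [10] + [-11] = [-1]

z = [-1]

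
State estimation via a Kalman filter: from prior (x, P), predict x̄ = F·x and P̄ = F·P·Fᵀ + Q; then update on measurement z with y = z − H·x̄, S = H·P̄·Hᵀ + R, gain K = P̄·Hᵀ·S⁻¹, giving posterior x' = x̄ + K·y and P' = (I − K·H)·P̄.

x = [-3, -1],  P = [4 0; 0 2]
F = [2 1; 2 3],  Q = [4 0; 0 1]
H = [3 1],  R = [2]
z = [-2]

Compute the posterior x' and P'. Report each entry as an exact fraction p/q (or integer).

x̄ = F·x = [-7, -9]
P̄ = F·P·Fᵀ + Q = [22 22; 22 35]
y = z − H·x̄ = [28]
S = H·P̄·Hᵀ + R = [367]
K = P̄·Hᵀ·S⁻¹ = [88/367; 101/367]
x' = x̄ + K·y = [-105/367, -475/367]
P' = (I − K·H)·P̄ = [330/367 -814/367; -814/367 2644/367]

x' = [-105/367, -475/367]
P' = [330/367 -814/367; -814/367 2644/367]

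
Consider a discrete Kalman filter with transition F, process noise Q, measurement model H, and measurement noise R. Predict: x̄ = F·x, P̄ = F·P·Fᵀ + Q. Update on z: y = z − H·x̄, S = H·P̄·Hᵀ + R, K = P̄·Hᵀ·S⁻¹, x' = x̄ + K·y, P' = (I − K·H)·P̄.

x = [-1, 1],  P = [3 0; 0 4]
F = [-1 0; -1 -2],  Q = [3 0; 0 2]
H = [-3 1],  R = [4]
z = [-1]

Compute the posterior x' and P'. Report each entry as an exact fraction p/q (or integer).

x̄ = F·x = [1, -1]
P̄ = F·P·Fᵀ + Q = [6 3; 3 21]
y = z − H·x̄ = [3]
S = H·P̄·Hᵀ + R = [61]
K = P̄·Hᵀ·S⁻¹ = [-15/61; 12/61]
x' = x̄ + K·y = [16/61, -25/61]
P' = (I − K·H)·P̄ = [141/61 363/61; 363/61 1137/61]

x' = [16/61, -25/61]
P' = [141/61 363/61; 363/61 1137/61]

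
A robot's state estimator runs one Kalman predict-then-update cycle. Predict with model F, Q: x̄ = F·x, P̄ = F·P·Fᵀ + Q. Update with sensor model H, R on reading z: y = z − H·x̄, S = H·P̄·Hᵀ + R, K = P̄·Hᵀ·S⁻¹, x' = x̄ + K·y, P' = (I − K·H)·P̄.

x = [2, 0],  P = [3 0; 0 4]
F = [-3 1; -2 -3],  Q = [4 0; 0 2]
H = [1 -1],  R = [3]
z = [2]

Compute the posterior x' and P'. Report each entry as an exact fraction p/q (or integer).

x' = [-85/19, -120/19]
P' = [1819/76 433/19; 433/19 466/19]

x̄ = F·x = [-6, -4]
P̄ = F·P·Fᵀ + Q = [35 6; 6 50]
y = z − H·x̄ = [4]
S = H·P̄·Hᵀ + R = [76]
K = P̄·Hᵀ·S⁻¹ = [29/76; -11/19]
x' = x̄ + K·y = [-85/19, -120/19]
P' = (I − K·H)·P̄ = [1819/76 433/19; 433/19 466/19]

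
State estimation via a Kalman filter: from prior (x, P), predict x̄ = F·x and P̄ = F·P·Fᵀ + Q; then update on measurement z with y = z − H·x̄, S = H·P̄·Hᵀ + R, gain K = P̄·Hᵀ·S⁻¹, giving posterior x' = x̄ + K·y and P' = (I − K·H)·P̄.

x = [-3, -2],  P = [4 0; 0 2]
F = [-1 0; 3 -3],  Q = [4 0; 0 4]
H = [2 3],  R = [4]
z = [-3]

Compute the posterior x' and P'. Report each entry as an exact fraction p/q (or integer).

x' = [3, -3]
P' = [1456/207 -328/69; -328/69 84/23]

x̄ = F·x = [3, -3]
P̄ = F·P·Fᵀ + Q = [8 -12; -12 58]
y = z − H·x̄ = [0]
S = H·P̄·Hᵀ + R = [414]
K = P̄·Hᵀ·S⁻¹ = [-10/207; 25/69]
x' = x̄ + K·y = [3, -3]
P' = (I − K·H)·P̄ = [1456/207 -328/69; -328/69 84/23]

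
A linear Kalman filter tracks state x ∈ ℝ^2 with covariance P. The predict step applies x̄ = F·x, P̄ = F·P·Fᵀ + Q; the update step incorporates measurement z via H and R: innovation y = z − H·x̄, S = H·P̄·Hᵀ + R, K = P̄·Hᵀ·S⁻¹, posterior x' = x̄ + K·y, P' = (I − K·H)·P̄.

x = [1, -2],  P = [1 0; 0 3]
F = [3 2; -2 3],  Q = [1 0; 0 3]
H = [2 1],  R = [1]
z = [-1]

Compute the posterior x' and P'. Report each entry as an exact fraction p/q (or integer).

x' = [37/19, -94/19]
P' = [626/171 -1196/171; -1196/171 2450/171]

x̄ = F·x = [-1, -8]
P̄ = F·P·Fᵀ + Q = [22 12; 12 34]
y = z − H·x̄ = [9]
S = H·P̄·Hᵀ + R = [171]
K = P̄·Hᵀ·S⁻¹ = [56/171; 58/171]
x' = x̄ + K·y = [37/19, -94/19]
P' = (I − K·H)·P̄ = [626/171 -1196/171; -1196/171 2450/171]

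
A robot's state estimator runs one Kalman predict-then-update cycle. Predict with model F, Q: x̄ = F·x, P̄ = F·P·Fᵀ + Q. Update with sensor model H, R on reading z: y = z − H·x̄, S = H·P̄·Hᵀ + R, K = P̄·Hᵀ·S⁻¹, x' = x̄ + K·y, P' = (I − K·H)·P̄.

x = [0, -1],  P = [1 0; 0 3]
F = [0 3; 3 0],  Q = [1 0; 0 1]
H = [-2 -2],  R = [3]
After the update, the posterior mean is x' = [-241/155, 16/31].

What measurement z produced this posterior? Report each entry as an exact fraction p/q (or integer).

x̄ = F·x = [-3, 0]
P̄ = F·P·Fᵀ + Q = [28 0; 0 10]
S = H·P̄·Hᵀ + R = [155]
K = P̄·Hᵀ·S⁻¹ = [-56/155; -4/31]
x' − x̄ = [224/155, 16/31] = K·y
y = (KᵀK)⁻¹·Kᵀ·(x' − x̄) = [-4]
z = y + H·x̄ = [-4] + [6] = [2]

z = [2]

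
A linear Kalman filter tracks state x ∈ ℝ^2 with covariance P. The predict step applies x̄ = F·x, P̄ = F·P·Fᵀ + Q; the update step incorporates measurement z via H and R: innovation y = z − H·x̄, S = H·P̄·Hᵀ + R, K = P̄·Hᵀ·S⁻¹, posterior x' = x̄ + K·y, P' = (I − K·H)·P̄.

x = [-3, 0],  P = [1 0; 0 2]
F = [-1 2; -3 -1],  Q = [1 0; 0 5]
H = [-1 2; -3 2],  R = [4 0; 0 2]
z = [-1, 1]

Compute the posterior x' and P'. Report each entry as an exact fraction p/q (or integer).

x' = [337/843, 683/843]
P' = [974/843 1111/843; 1111/843 3085/1686]

x̄ = F·x = [3, 9]
P̄ = F·P·Fᵀ + Q = [10 -1; -1 16]
y = z − H·x̄ = [-16, -8]
S = H·P̄·Hᵀ + R = [82 102; 102 168]
K = P̄·Hᵀ·S⁻¹ = [104/281 -350/843; 329/562 -124/843]
x' = x̄ + K·y = [337/843, 683/843]
P' = (I − K·H)·P̄ = [974/843 1111/843; 1111/843 3085/1686]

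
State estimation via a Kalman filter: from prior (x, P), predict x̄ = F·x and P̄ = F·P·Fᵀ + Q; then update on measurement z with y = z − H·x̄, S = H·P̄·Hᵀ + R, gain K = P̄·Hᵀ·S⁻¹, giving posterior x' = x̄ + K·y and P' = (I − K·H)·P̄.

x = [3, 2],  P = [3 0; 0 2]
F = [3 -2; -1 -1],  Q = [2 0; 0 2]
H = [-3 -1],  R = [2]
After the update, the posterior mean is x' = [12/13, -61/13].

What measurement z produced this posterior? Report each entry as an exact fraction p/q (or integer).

z = [2]

x̄ = F·x = [5, -5]
P̄ = F·P·Fᵀ + Q = [37 -5; -5 7]
S = H·P̄·Hᵀ + R = [312]
K = P̄·Hᵀ·S⁻¹ = [-53/156; 1/39]
x' − x̄ = [-53/13, 4/13] = K·y
y = (KᵀK)⁻¹·Kᵀ·(x' − x̄) = [12]
z = y + H·x̄ = [12] + [-10] = [2]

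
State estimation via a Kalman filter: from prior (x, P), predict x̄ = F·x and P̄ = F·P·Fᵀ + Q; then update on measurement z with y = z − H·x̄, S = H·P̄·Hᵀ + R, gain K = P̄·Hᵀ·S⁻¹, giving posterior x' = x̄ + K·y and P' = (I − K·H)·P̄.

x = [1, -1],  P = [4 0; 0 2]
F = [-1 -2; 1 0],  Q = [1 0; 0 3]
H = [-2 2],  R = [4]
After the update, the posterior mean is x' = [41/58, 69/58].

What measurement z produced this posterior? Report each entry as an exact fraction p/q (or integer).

z = [1]

x̄ = F·x = [1, 1]
P̄ = F·P·Fᵀ + Q = [13 -4; -4 7]
S = H·P̄·Hᵀ + R = [116]
K = P̄·Hᵀ·S⁻¹ = [-17/58; 11/58]
x' − x̄ = [-17/58, 11/58] = K·y
y = (KᵀK)⁻¹·Kᵀ·(x' − x̄) = [1]
z = y + H·x̄ = [1] + [0] = [1]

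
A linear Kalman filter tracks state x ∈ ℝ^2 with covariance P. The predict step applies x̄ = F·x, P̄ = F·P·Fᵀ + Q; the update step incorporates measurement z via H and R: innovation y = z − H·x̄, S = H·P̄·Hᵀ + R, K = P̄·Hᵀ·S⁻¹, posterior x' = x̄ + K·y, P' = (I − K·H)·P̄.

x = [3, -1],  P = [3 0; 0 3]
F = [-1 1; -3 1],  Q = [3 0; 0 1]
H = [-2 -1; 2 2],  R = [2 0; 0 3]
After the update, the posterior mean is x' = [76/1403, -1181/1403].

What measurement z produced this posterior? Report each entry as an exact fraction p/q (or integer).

x̄ = F·x = [-4, -10]
P̄ = F·P·Fᵀ + Q = [9 12; 12 31]
S = H·P̄·Hᵀ + R = [117 -170; -170 259]
K = P̄·Hᵀ·S⁻¹ = [-630/1403 -186/1403; 375/1403 712/1403]
x' − x̄ = [5688/1403, 12849/1403] = K·y
y = (KᵀK)⁻¹·Kᵀ·(x' − x̄) = [-17, 27]
z = y + H·x̄ = [-17, 27] + [18, -28] = [1, -1]

z = [1, -1]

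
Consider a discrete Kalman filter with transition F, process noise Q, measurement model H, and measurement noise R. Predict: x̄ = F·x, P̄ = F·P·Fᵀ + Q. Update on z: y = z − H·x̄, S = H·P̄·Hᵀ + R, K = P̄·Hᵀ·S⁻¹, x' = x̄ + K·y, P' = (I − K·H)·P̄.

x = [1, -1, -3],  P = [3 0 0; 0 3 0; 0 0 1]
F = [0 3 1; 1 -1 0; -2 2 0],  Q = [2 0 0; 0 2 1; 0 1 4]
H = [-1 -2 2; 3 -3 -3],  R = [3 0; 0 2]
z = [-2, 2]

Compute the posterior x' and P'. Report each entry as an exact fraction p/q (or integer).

x̄ = F·x = [-6, 2, -4]
P̄ = F·P·Fᵀ + Q = [30 -9 18; -9 8 -11; 18 -11 28]
y = z − H·x̄ = [4, 14]
S = H·P̄·Hᵀ + R = [157 -21; -21 236]
K = P̄·Hᵀ·S⁻¹ = [6987/36611 10395/36611; -7222/36611 -3435/36611; 14223/36611 1731/36611]
x' = x̄ + K·y = [-46188/36611, -3756/36611, -65318/36611]
P' = (I − K·H)·P̄ = [275757/36611 60234/36611 208593/36611; 60234/36611 21620/36611 40904/36611; 208593/36611 40904/36611 166535/36611]

x' = [-46188/36611, -3756/36611, -65318/36611]
P' = [275757/36611 60234/36611 208593/36611; 60234/36611 21620/36611 40904/36611; 208593/36611 40904/36611 166535/36611]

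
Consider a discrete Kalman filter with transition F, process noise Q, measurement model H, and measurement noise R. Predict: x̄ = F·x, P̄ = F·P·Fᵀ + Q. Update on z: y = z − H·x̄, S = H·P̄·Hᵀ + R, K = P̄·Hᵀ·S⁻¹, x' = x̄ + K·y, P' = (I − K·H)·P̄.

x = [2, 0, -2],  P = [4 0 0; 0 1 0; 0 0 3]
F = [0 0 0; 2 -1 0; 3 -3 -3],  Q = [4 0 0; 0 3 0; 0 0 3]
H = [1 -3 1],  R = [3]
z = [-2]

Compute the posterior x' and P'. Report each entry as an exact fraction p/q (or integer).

x̄ = F·x = [0, 4, 12]
P̄ = F·P·Fᵀ + Q = [4 0 0; 0 20 27; 0 27 75]
y = z − H·x̄ = [-2]
S = H·P̄·Hᵀ + R = [100]
K = P̄·Hᵀ·S⁻¹ = [1/25; -33/100; -3/50]
x' = x̄ + K·y = [-2/25, 233/50, 303/25]
P' = (I − K·H)·P̄ = [96/25 33/25 6/25; 33/25 911/100 1251/50; 6/25 1251/50 1866/25]

x' = [-2/25, 233/50, 303/25]
P' = [96/25 33/25 6/25; 33/25 911/100 1251/50; 6/25 1251/50 1866/25]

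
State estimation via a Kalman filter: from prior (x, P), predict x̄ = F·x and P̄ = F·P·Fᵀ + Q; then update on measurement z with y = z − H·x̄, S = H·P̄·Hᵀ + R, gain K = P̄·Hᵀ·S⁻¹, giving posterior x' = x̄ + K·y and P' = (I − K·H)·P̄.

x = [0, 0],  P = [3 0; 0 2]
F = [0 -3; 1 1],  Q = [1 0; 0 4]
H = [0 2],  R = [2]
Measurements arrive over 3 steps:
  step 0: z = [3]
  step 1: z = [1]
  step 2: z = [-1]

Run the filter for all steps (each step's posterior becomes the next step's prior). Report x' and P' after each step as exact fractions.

step 0: x̄ = F·x = [0, 0]
step 0: P̄ = F·P·Fᵀ + Q = [19 -6; -6 9]
step 0: y = z − H·x̄ = [3]
step 0: S = H·P̄·Hᵀ + R = [38]
step 0: K = P̄·Hᵀ·S⁻¹ = [-6/19; 9/19]
step 0: x' = x̄ + K·y = [-18/19, 27/19]
step 0: P' = (I − K·H)·P̄ = [289/19 -6/19; -6/19 9/19]
step 1: x̄ = F·x = [-81/19, 9/19]
step 1: P̄ = F·P·Fᵀ + Q = [100/19 -9/19; -9/19 362/19]
step 1: y = z − H·x̄ = [1/19]
step 1: S = H·P̄·Hᵀ + R = [1486/19]
step 1: K = P̄·Hᵀ·S⁻¹ = [-9/743; 362/743]
step 1: x' = x̄ + K·y = [-3168/743, 371/743]
step 1: P' = (I − K·H)·P̄ = [3902/743 -9/743; -9/743 362/743]
step 2: x̄ = F·x = [-1113/743, -2797/743]
step 2: P̄ = F·P·Fᵀ + Q = [4001/743 -1059/743; -1059/743 7218/743]
step 2: y = z − H·x̄ = [4851/743]
step 2: S = H·P̄·Hᵀ + R = [30358/743]
step 2: K = P̄·Hᵀ·S⁻¹ = [-3/43; 7218/15179]
step 2: x' = x̄ + K·y = [-84/43, -10015/15179]
step 2: P' = (I − K·H)·P̄ = [223/43 -3/43; -3/43 7218/15179]

step 0: x' = [-18/19, 27/19], P' = [289/19 -6/19; -6/19 9/19]
step 1: x' = [-3168/743, 371/743], P' = [3902/743 -9/743; -9/743 362/743]
step 2: x' = [-84/43, -10015/15179], P' = [223/43 -3/43; -3/43 7218/15179]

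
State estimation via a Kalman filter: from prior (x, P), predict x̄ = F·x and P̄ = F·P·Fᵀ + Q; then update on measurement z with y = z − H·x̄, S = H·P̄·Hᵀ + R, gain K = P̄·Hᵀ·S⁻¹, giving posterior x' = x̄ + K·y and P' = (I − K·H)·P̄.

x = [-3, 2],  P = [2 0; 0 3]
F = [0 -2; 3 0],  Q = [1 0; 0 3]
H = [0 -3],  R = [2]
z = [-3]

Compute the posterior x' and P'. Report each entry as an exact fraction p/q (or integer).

x̄ = F·x = [-4, -9]
P̄ = F·P·Fᵀ + Q = [13 0; 0 21]
y = z − H·x̄ = [-30]
S = H·P̄·Hᵀ + R = [191]
K = P̄·Hᵀ·S⁻¹ = [0; -63/191]
x' = x̄ + K·y = [-4, 171/191]
P' = (I − K·H)·P̄ = [13 0; 0 42/191]

x' = [-4, 171/191]
P' = [13 0; 0 42/191]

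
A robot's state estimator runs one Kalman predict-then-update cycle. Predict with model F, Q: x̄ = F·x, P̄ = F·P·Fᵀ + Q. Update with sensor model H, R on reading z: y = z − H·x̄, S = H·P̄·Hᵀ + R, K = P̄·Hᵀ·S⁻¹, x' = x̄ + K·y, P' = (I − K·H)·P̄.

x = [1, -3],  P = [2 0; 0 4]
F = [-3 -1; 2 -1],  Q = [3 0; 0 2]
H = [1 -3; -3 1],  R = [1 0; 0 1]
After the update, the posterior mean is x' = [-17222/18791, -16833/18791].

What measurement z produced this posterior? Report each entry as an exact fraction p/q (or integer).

z = [2, 2]

x̄ = F·x = [0, 5]
P̄ = F·P·Fᵀ + Q = [25 -8; -8 14]
S = H·P̄·Hᵀ + R = [200 -197; -197 288]
K = P̄·Hᵀ·S⁻¹ = [-2239/18791 -6947/18791; -6914/18791 -2250/18791]
x' − x̄ = [-17222/18791, -110788/18791] = K·y
y = (KᵀK)⁻¹·Kᵀ·(x' − x̄) = [17, -3]
z = y + H·x̄ = [17, -3] + [-15, 5] = [2, 2]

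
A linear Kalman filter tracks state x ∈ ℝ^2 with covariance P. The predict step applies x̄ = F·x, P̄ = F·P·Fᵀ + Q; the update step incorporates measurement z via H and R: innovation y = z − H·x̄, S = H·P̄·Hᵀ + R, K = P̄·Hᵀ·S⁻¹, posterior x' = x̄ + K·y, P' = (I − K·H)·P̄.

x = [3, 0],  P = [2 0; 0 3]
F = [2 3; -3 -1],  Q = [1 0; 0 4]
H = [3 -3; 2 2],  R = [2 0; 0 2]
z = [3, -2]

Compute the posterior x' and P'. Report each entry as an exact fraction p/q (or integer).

x' = [-344/11351, -36265/34053]
P' = [2013/11351 751/11351; 751/11351 6017/34053]

x̄ = F·x = [6, -9]
P̄ = F·P·Fᵀ + Q = [36 -21; -21 25]
y = z − H·x̄ = [-42, 4]
S = H·P̄·Hᵀ + R = [929 66; 66 78]
K = P̄·Hᵀ·S⁻¹ = [1893/11351 2764/11351; -1882/11351 8270/34053]
x' = x̄ + K·y = [-344/11351, -36265/34053]
P' = (I − K·H)·P̄ = [2013/11351 751/11351; 751/11351 6017/34053]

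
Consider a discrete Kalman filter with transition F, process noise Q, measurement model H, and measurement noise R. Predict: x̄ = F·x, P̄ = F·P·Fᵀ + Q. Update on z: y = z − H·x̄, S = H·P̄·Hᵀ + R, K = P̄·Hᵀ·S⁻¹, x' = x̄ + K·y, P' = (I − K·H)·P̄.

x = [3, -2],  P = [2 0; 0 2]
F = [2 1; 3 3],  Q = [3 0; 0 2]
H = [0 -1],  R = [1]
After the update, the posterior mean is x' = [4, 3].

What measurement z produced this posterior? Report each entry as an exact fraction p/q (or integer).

z = [-3]

x̄ = F·x = [4, 3]
P̄ = F·P·Fᵀ + Q = [13 18; 18 38]
S = H·P̄·Hᵀ + R = [39]
K = P̄·Hᵀ·S⁻¹ = [-6/13; -38/39]
x' − x̄ = [0, 0] = K·y
y = (KᵀK)⁻¹·Kᵀ·(x' − x̄) = [0]
z = y + H·x̄ = [0] + [-3] = [-3]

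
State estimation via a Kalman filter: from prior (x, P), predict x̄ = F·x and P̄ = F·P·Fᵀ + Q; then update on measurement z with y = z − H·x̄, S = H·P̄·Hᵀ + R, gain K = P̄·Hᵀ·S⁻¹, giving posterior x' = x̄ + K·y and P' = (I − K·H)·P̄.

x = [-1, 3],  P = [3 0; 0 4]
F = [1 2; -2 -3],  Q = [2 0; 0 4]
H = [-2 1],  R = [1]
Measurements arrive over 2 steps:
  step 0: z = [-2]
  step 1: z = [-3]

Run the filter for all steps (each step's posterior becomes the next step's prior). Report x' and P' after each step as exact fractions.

step 0: x' = [205/257, -119/257], P' = [213/257 354/257; 354/257 820/257]
step 1: x' = [48383/66753, -102709/66753], P' = [52267/66753 85864/66753; 85864/66753 200884/66753]

step 0: x̄ = F·x = [5, -7]
step 0: P̄ = F·P·Fᵀ + Q = [21 -30; -30 52]
step 0: y = z − H·x̄ = [15]
step 0: S = H·P̄·Hᵀ + R = [257]
step 0: K = P̄·Hᵀ·S⁻¹ = [-72/257; 112/257]
step 0: x' = x̄ + K·y = [205/257, -119/257]
step 0: P' = (I − K·H)·P̄ = [213/257 354/257; 354/257 820/257]
step 1: x̄ = F·x = [-33/257, -53/257]
step 1: P̄ = F·P·Fᵀ + Q = [5423/257 -7824/257; -7824/257 13508/257]
step 1: y = z − H·x̄ = [-784/257]
step 1: S = H·P̄·Hᵀ + R = [66753/257]
step 1: K = P̄·Hᵀ·S⁻¹ = [-18670/66753; 29156/66753]
step 1: x' = x̄ + K·y = [48383/66753, -102709/66753]
step 1: P' = (I − K·H)·P̄ = [52267/66753 85864/66753; 85864/66753 200884/66753]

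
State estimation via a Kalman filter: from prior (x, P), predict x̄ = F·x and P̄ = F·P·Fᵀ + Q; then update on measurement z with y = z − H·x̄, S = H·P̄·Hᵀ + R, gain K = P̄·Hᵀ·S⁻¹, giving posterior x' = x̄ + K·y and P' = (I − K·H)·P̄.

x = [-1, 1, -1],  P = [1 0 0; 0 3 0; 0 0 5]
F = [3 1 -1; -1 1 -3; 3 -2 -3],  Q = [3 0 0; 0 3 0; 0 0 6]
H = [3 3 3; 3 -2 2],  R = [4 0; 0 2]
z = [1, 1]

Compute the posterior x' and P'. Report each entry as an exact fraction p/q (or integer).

x̄ = F·x = [-1, 5, -2]
P̄ = F·P·Fᵀ + Q = [20 15 18; 15 52 36; 18 36 72]
y = z − H·x̄ = [-5, 18]
S = H·P̄·Hᵀ + R = [2542 615; 615 426]
K = P̄·Hᵀ·S⁻¹ = [9048/234889 569/5729; 41213/234889 -3829/17187; 1638/13817 42/337]
x' = x̄ + K·y = [139793/234889, 26446/234889, -4828/13817]
P' = (I − K·H)·P̄ = [1719434/234889 424226/234889 -125388/13817; 424226/234889 479090/704667 -31116/13817; -125388/13817 -31116/13817 158688/13817]

x' = [139793/234889, 26446/234889, -4828/13817]
P' = [1719434/234889 424226/234889 -125388/13817; 424226/234889 479090/704667 -31116/13817; -125388/13817 -31116/13817 158688/13817]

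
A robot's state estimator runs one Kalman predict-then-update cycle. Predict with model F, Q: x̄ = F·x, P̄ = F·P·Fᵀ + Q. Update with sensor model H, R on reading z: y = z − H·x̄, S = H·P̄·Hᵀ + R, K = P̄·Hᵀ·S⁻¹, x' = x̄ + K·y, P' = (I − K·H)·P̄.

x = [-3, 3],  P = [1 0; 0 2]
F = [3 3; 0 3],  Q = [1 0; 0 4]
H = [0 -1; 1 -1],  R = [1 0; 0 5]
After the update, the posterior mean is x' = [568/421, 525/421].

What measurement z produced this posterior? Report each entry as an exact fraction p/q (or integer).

z = [-1, 3]

x̄ = F·x = [0, 9]
P̄ = F·P·Fᵀ + Q = [28 18; 18 22]
S = H·P̄·Hᵀ + R = [23 4; 4 19]
K = P̄·Hᵀ·S⁻¹ = [-382/421 302/421; -402/421 -4/421]
x' − x̄ = [568/421, -3264/421] = K·y
y = (KᵀK)⁻¹·Kᵀ·(x' − x̄) = [8, 12]
z = y + H·x̄ = [8, 12] + [-9, -9] = [-1, 3]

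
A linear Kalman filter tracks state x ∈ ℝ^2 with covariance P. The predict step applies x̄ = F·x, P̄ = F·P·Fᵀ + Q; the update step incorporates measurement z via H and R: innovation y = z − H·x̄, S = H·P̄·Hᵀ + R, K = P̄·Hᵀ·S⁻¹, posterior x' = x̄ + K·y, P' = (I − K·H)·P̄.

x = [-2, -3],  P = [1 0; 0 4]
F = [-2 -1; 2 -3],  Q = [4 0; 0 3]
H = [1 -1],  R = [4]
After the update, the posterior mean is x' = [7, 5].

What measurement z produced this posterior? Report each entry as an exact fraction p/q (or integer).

z = [2]

x̄ = F·x = [7, 5]
P̄ = F·P·Fᵀ + Q = [12 8; 8 43]
S = H·P̄·Hᵀ + R = [43]
K = P̄·Hᵀ·S⁻¹ = [4/43; -35/43]
x' − x̄ = [0, 0] = K·y
y = (KᵀK)⁻¹·Kᵀ·(x' − x̄) = [0]
z = y + H·x̄ = [0] + [2] = [2]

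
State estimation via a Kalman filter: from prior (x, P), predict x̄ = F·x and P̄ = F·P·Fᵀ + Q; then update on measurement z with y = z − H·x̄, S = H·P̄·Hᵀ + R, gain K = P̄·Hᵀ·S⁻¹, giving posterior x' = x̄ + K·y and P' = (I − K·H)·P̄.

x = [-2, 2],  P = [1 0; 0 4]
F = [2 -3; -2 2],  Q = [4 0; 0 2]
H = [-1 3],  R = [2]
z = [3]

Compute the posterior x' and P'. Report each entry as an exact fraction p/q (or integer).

x' = [-38/103, 191/206]
P' = [436/103 124/103; 124/103 57/103]

x̄ = F·x = [-10, 8]
P̄ = F·P·Fᵀ + Q = [44 -28; -28 22]
y = z − H·x̄ = [-31]
S = H·P̄·Hᵀ + R = [412]
K = P̄·Hᵀ·S⁻¹ = [-32/103; 47/206]
x' = x̄ + K·y = [-38/103, 191/206]
P' = (I − K·H)·P̄ = [436/103 124/103; 124/103 57/103]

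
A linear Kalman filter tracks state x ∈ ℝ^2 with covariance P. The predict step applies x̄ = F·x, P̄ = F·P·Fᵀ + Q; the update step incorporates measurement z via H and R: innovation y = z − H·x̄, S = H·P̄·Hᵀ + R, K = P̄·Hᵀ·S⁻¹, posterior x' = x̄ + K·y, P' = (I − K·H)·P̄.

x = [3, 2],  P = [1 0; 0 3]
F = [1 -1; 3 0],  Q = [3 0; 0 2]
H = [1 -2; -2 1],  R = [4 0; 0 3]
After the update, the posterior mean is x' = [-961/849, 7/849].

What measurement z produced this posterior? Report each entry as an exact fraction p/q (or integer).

z = [1, 3]

x̄ = F·x = [1, 9]
P̄ = F·P·Fᵀ + Q = [7 3; 3 11]
S = H·P̄·Hᵀ + R = [43 -21; -21 30]
K = P̄·Hᵀ·S⁻¹ = [-67/283 -452/849; -155/283 -184/849]
x' − x̄ = [-1810/849, -7634/849] = K·y
y = (KᵀK)⁻¹·Kᵀ·(x' − x̄) = [18, -4]
z = y + H·x̄ = [18, -4] + [-17, 7] = [1, 3]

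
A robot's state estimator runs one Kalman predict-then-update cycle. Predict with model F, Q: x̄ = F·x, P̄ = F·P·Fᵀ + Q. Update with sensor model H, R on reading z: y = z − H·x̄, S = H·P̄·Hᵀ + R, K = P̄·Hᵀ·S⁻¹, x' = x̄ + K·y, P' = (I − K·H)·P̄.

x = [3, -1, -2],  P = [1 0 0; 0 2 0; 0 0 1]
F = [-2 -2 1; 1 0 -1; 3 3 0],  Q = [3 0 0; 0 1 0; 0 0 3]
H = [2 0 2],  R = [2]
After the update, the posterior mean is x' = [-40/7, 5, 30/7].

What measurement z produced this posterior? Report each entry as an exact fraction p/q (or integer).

z = [-3]

x̄ = F·x = [-6, 5, 6]
P̄ = F·P·Fᵀ + Q = [16 -3 -18; -3 3 3; -18 3 30]
S = H·P̄·Hᵀ + R = [42]
K = P̄·Hᵀ·S⁻¹ = [-2/21; 0; 4/7]
x' − x̄ = [2/7, 0, -12/7] = K·y
y = (KᵀK)⁻¹·Kᵀ·(x' − x̄) = [-3]
z = y + H·x̄ = [-3] + [0] = [-3]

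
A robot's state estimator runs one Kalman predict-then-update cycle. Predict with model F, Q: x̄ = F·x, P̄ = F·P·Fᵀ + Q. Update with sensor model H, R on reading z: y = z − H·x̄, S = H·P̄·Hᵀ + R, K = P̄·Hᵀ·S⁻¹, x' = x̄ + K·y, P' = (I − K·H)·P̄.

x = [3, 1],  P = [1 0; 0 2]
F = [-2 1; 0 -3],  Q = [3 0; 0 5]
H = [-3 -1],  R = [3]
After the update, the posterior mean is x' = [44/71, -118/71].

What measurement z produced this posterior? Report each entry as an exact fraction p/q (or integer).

z = [-1]

x̄ = F·x = [-5, -3]
P̄ = F·P·Fᵀ + Q = [9 -6; -6 23]
S = H·P̄·Hᵀ + R = [71]
K = P̄·Hᵀ·S⁻¹ = [-21/71; -5/71]
x' − x̄ = [399/71, 95/71] = K·y
y = (KᵀK)⁻¹·Kᵀ·(x' − x̄) = [-19]
z = y + H·x̄ = [-19] + [18] = [-1]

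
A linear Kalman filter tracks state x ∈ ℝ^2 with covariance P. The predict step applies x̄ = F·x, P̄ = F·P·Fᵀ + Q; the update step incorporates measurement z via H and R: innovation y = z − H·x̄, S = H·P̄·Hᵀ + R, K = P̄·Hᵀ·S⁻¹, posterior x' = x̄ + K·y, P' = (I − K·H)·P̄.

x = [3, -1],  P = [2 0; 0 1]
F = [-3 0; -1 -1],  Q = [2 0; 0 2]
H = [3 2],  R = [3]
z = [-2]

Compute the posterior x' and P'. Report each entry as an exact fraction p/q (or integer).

x' = [-387/275, 262/275]
P' = [316/275 -366/275; -366/275 591/275]

x̄ = F·x = [-9, -2]
P̄ = F·P·Fᵀ + Q = [20 6; 6 5]
y = z − H·x̄ = [29]
S = H·P̄·Hᵀ + R = [275]
K = P̄·Hᵀ·S⁻¹ = [72/275; 28/275]
x' = x̄ + K·y = [-387/275, 262/275]
P' = (I − K·H)·P̄ = [316/275 -366/275; -366/275 591/275]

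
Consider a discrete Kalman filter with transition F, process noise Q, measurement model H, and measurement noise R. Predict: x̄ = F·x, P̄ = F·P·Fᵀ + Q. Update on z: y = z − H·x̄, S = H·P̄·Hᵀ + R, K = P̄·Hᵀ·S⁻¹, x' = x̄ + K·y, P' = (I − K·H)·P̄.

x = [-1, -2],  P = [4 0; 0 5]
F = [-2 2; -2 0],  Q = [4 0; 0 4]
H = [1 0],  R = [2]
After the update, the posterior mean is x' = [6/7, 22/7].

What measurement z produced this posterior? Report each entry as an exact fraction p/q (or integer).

z = [1]

x̄ = F·x = [-2, 2]
P̄ = F·P·Fᵀ + Q = [40 16; 16 20]
S = H·P̄·Hᵀ + R = [42]
K = P̄·Hᵀ·S⁻¹ = [20/21; 8/21]
x' − x̄ = [20/7, 8/7] = K·y
y = (KᵀK)⁻¹·Kᵀ·(x' − x̄) = [3]
z = y + H·x̄ = [3] + [-2] = [1]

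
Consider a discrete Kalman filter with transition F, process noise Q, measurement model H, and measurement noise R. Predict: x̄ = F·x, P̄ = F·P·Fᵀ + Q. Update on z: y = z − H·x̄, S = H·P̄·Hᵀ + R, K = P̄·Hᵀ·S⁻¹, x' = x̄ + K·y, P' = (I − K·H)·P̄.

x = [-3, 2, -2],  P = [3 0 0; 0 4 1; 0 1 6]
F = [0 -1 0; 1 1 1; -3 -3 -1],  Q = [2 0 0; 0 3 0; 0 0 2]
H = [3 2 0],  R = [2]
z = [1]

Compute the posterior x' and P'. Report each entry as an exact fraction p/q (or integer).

x̄ = F·x = [-2, -3, 5]
P̄ = F·P·Fᵀ + Q = [6 -5 13; -5 18 -31; 13 -31 77]
y = z − H·x̄ = [13]
S = H·P̄·Hᵀ + R = [68]
K = P̄·Hᵀ·S⁻¹ = [2/17; 21/68; -23/68]
x' = x̄ + K·y = [-8/17, 69/68, 41/68]
P' = (I − K·H)·P̄ = [86/17 -127/17 267/17; -127/17 783/68 -1625/68; 267/17 -1625/68 4707/68]

x' = [-8/17, 69/68, 41/68]
P' = [86/17 -127/17 267/17; -127/17 783/68 -1625/68; 267/17 -1625/68 4707/68]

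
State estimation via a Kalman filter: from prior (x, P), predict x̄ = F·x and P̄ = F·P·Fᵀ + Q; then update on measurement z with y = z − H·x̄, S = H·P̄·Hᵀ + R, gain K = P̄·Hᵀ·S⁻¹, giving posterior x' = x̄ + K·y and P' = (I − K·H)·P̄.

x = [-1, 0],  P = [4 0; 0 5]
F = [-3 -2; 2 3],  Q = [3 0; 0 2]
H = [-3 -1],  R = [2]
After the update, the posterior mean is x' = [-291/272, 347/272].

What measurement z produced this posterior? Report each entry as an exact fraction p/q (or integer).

z = [2]

x̄ = F·x = [3, -2]
P̄ = F·P·Fᵀ + Q = [59 -54; -54 63]
S = H·P̄·Hᵀ + R = [272]
K = P̄·Hᵀ·S⁻¹ = [-123/272; 99/272]
x' − x̄ = [-1107/272, 891/272] = K·y
y = (KᵀK)⁻¹·Kᵀ·(x' − x̄) = [9]
z = y + H·x̄ = [9] + [-7] = [2]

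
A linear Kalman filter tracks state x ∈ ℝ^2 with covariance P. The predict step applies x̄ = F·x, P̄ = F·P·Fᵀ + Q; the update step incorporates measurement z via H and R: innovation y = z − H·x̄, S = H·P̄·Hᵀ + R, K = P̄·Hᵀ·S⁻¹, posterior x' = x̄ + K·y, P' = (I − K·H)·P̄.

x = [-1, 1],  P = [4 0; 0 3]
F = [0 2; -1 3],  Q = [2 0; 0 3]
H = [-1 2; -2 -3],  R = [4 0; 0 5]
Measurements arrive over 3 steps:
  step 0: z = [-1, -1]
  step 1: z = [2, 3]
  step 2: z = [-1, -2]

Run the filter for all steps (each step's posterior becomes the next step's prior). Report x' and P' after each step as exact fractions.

step 0: x̄ = F·x = [2, 4]
step 0: P̄ = F·P·Fᵀ + Q = [14 18; 18 34]
step 0: y = z − H·x̄ = [-7, 15]
step 0: S = H·P̄·Hᵀ + R = [82 -194; -194 583]
step 0: K = P̄·Hᵀ·S⁻¹ = [-1541/5085 -1228/5085; 1189/5085 -808/5085]
step 0: x' = x̄ + K·y = [2537/5085, -103/5085]
step 0: P' = (I − K·H)·P̄ = [4396/5085 -884/5085; -884/5085 1936/5085]
step 1: x̄ = F·x = [-206/5085, -2846/5085]
step 1: P̄ = F·P·Fᵀ + Q = [17914/5085 13384/5085; 13384/5085 42379/5085]
step 1: y = z − H·x̄ = [15656/5085, 1261/1017]
step 1: S = H·P̄·Hᵀ + R = [154234/5085 -46366/1017; -46366/1017 127820/1017]
step 1: K = P̄·Hᵀ·S⁻¹ = [-23512/88153 -19009/88153; 39077/176306 -141411/881530]
step 1: x' = x̄ + K·y = [-99531/88153, -13431/176306]
step 1: P' = (I − K·H)·P̄ = [67462/88153 -13293/88153; -13293/88153 64861/176306]
step 2: x̄ = F·x = [-13431/88153, 12213/13562]
step 2: P̄ = F·P·Fᵀ + Q = [306028/88153 17013/6781; 17013/6781 108239/13562]
step 2: y = z − H·x̄ = [-260353/88153, 69971/176306]
step 2: S = H·P̄·Hᵀ + R = [2588178/88153 -3830434/88153; -3830434/88153 21301773/176306]
step 2: K = P̄·Hᵀ·S⁻¹ = [-38956559/146270297 -31527658/146270297; 32355096/146270297 -23424697/146270297]
step 2: x' = x̄ + K·y = [80256937/146270297, 26866055/146270297]
step 2: P' = (I − K·H)·P̄ = [111822184/146270297 -22002026/146270297; -22002026/146270297 53709179/146270297]

step 0: x' = [2537/5085, -103/5085], P' = [4396/5085 -884/5085; -884/5085 1936/5085]
step 1: x' = [-99531/88153, -13431/176306], P' = [67462/88153 -13293/88153; -13293/88153 64861/176306]
step 2: x' = [80256937/146270297, 26866055/146270297], P' = [111822184/146270297 -22002026/146270297; -22002026/146270297 53709179/146270297]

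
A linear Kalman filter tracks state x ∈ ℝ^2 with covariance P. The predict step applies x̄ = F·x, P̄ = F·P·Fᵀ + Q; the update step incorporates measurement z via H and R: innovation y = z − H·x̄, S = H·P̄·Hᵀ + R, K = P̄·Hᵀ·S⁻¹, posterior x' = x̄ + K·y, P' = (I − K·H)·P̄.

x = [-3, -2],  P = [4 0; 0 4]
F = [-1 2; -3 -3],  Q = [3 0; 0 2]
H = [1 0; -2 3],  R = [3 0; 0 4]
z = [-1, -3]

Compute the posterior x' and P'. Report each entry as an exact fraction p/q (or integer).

x' = [-1133/4208, -2265/2104]
P' = [21171/8416 6975/4208; 6975/4208 3227/2104]

x̄ = F·x = [-1, 15]
P̄ = F·P·Fᵀ + Q = [23 -12; -12 74]
y = z − H·x̄ = [0, -50]
S = H·P̄·Hᵀ + R = [26 -82; -82 906]
K = P̄·Hᵀ·S⁻¹ = [7057/8416 -123/8416; 2325/4208 1353/4208]
x' = x̄ + K·y = [-1133/4208, -2265/2104]
P' = (I − K·H)·P̄ = [21171/8416 6975/4208; 6975/4208 3227/2104]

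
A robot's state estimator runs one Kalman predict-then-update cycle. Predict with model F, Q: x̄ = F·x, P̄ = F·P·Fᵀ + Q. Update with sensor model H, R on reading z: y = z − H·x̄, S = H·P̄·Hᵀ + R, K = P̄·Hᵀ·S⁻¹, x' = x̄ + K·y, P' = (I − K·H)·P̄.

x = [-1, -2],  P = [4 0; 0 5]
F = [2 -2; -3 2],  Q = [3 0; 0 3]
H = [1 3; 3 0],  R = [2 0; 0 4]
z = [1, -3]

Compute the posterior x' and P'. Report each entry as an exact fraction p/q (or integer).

x' = [-28547/31499, 1632/2423]
P' = [13452/31499 -364/2423; -364/2423 654/2423]

x̄ = F·x = [2, -1]
P̄ = F·P·Fᵀ + Q = [39 -44; -44 59]
y = z − H·x̄ = [2, -9]
S = H·P̄·Hᵀ + R = [308 -279; -279 355]
K = P̄·Hᵀ·S⁻¹ = [-372/31499 10089/31499; 799/2423 -273/2423]
x' = x̄ + K·y = [-28547/31499, 1632/2423]
P' = (I − K·H)·P̄ = [13452/31499 -364/2423; -364/2423 654/2423]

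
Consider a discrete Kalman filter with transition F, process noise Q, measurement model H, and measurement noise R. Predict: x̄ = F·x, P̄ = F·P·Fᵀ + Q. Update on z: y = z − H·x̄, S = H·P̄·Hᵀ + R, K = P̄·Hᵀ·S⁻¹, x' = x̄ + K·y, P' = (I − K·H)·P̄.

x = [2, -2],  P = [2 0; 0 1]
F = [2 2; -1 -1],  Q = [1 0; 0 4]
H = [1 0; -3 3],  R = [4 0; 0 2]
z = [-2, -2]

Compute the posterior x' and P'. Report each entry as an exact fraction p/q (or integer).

x̄ = F·x = [0, 0]
P̄ = F·P·Fᵀ + Q = [13 -6; -6 7]
y = z − H·x̄ = [-2, -2]
S = H·P̄·Hᵀ + R = [17 -57; -57 290]
K = P̄·Hᵀ·S⁻¹ = [521/1681 -228/1681; 483/1681 321/1681]
x' = x̄ + K·y = [-586/1681, -1608/1681]
P' = (I − K·H)·P̄ = [2084/1681 1932/1681; 1932/1681 2146/1681]

x' = [-586/1681, -1608/1681]
P' = [2084/1681 1932/1681; 1932/1681 2146/1681]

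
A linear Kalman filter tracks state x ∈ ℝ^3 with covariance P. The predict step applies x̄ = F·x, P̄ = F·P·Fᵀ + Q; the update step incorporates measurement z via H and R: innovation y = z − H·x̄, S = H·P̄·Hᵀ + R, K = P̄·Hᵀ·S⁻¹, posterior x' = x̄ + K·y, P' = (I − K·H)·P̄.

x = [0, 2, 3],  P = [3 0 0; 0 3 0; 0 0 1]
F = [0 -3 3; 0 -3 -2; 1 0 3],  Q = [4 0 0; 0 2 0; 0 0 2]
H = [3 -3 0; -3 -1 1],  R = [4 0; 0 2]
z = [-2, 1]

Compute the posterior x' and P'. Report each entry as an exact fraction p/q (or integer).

x̄ = F·x = [3, -12, 9]
P̄ = F·P·Fᵀ + Q = [40 21 9; 21 33 -6; 9 -6 14]
y = z − H·x̄ = [-47, -11]
S = H·P̄·Hᵀ + R = [283 -90; -90 493]
K = P̄·Hᵀ·S⁻¹ = [16221/131419 -32226/131419; -26928/131419 -32106/131419; 21555/131419 2069/131419]
x' = x̄ + K·y = [-13644/131419, 41754/131419, 146927/131419]
P' = (I − K·H)·P̄ = [78331/131419 56703/131419 227244/131419; 56703/131419 92607/131419 198504/131419; 227244/131419 198504/131419 884374/131419]

x' = [-13644/131419, 41754/131419, 146927/131419]
P' = [78331/131419 56703/131419 227244/131419; 56703/131419 92607/131419 198504/131419; 227244/131419 198504/131419 884374/131419]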